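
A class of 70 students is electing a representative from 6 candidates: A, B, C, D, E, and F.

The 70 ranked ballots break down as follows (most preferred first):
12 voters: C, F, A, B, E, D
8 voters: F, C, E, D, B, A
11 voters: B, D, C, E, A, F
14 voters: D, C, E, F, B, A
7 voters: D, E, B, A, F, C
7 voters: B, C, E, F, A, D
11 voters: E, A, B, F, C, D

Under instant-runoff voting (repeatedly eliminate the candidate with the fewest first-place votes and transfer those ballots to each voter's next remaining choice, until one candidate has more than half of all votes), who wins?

Round 1: A 0, B 18, C 12, D 21, E 11, F 8. A eliminated.
Round 2: B 18, C 12, D 21, E 11, F 8. F eliminated.
Round 3: B 18, C 20, D 21, E 11. E eliminated.
Round 4: B 29, C 20, D 21. C eliminated.
Round 5: B 41, D 29. B has a majority (≥36).

B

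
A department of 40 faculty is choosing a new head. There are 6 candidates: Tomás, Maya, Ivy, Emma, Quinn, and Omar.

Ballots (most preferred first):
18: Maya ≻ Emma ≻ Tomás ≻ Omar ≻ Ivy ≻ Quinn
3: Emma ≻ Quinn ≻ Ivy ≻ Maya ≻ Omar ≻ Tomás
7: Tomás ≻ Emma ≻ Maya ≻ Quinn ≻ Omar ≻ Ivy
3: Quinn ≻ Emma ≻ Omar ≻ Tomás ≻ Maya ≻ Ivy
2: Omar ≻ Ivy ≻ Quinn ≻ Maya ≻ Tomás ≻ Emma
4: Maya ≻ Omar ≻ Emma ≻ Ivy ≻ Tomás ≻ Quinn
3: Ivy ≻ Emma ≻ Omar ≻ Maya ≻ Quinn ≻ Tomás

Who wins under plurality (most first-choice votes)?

Maya

First-place votes: Tomás 7, Maya 22, Ivy 3, Emma 3, Quinn 3, Omar 2.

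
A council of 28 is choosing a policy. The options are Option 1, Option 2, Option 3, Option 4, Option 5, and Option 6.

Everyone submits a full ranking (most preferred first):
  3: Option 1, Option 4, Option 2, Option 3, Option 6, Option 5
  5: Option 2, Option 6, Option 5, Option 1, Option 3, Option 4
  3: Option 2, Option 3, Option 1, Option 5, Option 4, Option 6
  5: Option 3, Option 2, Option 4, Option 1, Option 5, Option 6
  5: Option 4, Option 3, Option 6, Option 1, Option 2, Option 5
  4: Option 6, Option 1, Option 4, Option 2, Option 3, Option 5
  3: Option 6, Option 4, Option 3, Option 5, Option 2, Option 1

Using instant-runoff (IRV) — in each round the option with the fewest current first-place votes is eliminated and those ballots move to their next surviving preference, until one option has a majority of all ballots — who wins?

Option 4

Round 1: Option 1 3, Option 2 8, Option 3 5, Option 4 5, Option 5 0, Option 6 7. Option 5 eliminated.
Round 2: Option 1 3, Option 2 8, Option 3 5, Option 4 5, Option 6 7. Option 1 eliminated.
Round 3: Option 2 8, Option 3 5, Option 4 8, Option 6 7. Option 3 eliminated.
Round 4: Option 2 13, Option 4 8, Option 6 7. Option 6 eliminated.
Round 5: Option 2 13, Option 4 15. Option 4 has a majority (≥15).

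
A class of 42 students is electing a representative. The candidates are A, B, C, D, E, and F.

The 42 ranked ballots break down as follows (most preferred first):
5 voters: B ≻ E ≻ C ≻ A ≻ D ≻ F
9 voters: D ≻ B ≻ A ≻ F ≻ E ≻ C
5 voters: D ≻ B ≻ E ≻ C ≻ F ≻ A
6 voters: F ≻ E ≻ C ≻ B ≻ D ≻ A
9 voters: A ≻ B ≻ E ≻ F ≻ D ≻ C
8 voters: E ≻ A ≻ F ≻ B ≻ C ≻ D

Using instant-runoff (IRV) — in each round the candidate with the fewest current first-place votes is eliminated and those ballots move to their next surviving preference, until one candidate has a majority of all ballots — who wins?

E

Round 1: A 9, B 5, C 0, D 14, E 8, F 6. C eliminated.
Round 2: A 9, B 5, D 14, E 8, F 6. B eliminated.
Round 3: A 9, D 14, E 13, F 6. F eliminated.
Round 4: A 9, D 14, E 19. A eliminated.
Round 5: D 14, E 28. E has a majority (≥22).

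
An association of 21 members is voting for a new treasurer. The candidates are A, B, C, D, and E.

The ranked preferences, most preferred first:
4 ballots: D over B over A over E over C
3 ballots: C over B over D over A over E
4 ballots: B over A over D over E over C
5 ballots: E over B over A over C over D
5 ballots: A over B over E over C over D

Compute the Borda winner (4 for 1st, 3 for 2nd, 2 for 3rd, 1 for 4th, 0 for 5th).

A: 4×2 + 3×1 + 4×3 + 5×2 + 5×4 = 53
B: 4×3 + 3×3 + 4×4 + 5×3 + 5×3 = 67
C: 4×0 + 3×4 + 4×0 + 5×1 + 5×1 = 22
D: 4×4 + 3×2 + 4×2 + 5×0 + 5×0 = 30
E: 4×1 + 3×0 + 4×1 + 5×4 + 5×2 = 38

B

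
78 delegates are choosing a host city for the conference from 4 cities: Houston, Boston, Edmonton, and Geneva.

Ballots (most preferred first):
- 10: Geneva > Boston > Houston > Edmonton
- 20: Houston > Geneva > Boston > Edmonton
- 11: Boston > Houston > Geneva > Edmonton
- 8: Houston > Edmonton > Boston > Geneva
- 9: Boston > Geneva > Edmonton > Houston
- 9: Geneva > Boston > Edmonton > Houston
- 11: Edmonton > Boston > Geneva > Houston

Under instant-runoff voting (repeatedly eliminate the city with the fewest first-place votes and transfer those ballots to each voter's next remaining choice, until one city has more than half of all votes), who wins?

Boston

Round 1: Houston 28, Boston 20, Edmonton 11, Geneva 19. Edmonton eliminated.
Round 2: Houston 28, Boston 31, Geneva 19. Geneva eliminated.
Round 3: Houston 28, Boston 50. Boston has a majority (≥40).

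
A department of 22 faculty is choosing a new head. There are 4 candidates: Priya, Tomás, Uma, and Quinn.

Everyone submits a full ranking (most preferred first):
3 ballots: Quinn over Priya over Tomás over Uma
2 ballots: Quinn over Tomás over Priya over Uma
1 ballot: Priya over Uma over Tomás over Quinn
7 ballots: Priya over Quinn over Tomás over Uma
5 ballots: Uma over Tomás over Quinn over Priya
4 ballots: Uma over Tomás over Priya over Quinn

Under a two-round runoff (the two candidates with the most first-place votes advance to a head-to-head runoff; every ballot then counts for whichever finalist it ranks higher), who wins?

Priya

Round 1 first-place votes: Priya 8, Tomás 0, Uma 9, Quinn 5. Uma and Priya advance.
Runoff: Uma is ranked above Priya on 9 ballots, Priya above Uma on 13.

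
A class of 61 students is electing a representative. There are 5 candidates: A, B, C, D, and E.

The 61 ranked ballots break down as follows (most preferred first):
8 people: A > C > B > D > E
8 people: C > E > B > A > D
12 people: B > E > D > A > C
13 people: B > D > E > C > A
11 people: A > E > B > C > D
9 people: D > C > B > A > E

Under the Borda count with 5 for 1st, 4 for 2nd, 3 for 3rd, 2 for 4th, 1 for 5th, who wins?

A: 8×5 + 8×2 + 12×2 + 13×1 + 11×5 + 9×2 = 166
B: 8×3 + 8×3 + 12×5 + 13×5 + 11×3 + 9×3 = 233
C: 8×4 + 8×5 + 12×1 + 13×2 + 11×2 + 9×4 = 168
D: 8×2 + 8×1 + 12×3 + 13×4 + 11×1 + 9×5 = 168
E: 8×1 + 8×4 + 12×4 + 13×3 + 11×4 + 9×1 = 180

B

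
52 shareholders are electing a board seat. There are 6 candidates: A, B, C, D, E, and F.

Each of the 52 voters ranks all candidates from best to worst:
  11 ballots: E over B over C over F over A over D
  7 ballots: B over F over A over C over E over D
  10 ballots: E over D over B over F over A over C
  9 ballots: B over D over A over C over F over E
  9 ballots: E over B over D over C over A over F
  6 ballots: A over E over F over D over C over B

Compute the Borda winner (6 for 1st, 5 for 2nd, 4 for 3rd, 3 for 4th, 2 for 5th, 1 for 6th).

B

A: 11×2 + 7×4 + 10×2 + 9×4 + 9×2 + 6×6 = 160
B: 11×5 + 7×6 + 10×4 + 9×6 + 9×5 + 6×1 = 242
C: 11×4 + 7×3 + 10×1 + 9×3 + 9×3 + 6×2 = 141
D: 11×1 + 7×1 + 10×5 + 9×5 + 9×4 + 6×3 = 167
E: 11×6 + 7×2 + 10×6 + 9×1 + 9×6 + 6×5 = 233
F: 11×3 + 7×5 + 10×3 + 9×2 + 9×1 + 6×4 = 149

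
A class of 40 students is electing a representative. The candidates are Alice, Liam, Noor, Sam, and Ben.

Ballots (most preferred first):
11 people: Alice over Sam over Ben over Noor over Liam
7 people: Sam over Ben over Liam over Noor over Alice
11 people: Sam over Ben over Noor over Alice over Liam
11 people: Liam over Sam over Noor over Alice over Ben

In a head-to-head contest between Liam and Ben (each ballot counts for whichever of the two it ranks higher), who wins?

Liam is ranked above Ben on 11 ballots; Ben above Liam on 29.

Ben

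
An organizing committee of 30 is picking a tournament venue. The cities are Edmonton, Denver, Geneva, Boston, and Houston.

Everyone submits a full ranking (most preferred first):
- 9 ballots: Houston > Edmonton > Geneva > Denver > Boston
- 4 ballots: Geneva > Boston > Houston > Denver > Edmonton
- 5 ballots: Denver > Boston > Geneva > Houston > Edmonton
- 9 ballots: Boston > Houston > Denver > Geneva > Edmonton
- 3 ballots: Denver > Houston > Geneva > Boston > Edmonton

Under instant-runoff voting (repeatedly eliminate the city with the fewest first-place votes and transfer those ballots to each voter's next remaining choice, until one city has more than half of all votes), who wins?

Boston

Round 1: Edmonton 0, Denver 8, Geneva 4, Boston 9, Houston 9. Edmonton eliminated.
Round 2: Denver 8, Geneva 4, Boston 9, Houston 9. Geneva eliminated.
Round 3: Denver 8, Boston 13, Houston 9. Denver eliminated.
Round 4: Boston 18, Houston 12. Boston has a majority (≥16).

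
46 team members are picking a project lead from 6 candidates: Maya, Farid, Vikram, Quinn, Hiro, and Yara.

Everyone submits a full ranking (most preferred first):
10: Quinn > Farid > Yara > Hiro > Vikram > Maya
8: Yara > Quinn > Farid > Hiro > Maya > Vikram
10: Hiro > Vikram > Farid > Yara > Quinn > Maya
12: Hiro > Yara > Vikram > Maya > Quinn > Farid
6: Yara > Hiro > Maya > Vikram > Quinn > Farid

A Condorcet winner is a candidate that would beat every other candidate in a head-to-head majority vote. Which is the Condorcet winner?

Yara

Yara vs Maya: 46–0
Yara vs Farid: 26–20
Yara vs Vikram: 36–10
Yara vs Quinn: 36–10
Yara vs Hiro: 24–22
Yara beats every other candidate.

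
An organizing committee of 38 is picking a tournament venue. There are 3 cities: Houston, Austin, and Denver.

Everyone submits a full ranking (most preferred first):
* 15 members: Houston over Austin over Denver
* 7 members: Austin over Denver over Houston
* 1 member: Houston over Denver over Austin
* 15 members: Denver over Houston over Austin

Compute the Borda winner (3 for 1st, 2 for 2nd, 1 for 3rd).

Houston: 15×3 + 7×1 + 1×3 + 15×2 = 85
Austin: 15×2 + 7×3 + 1×1 + 15×1 = 67
Denver: 15×1 + 7×2 + 1×2 + 15×3 = 76

Houston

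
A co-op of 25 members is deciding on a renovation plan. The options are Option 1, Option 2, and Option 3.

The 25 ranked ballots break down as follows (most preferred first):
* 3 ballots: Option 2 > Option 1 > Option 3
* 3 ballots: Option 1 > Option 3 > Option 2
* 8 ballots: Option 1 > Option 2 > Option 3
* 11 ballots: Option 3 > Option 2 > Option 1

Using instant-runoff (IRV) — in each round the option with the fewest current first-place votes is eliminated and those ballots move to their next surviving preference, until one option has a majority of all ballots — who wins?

Round 1: Option 1 11, Option 2 3, Option 3 11. Option 2 eliminated.
Round 2: Option 1 14, Option 3 11. Option 1 has a majority (≥13).

Option 1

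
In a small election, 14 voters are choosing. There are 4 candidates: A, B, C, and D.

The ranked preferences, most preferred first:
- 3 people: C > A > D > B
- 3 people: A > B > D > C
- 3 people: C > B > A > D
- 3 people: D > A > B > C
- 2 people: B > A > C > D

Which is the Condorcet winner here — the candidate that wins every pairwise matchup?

A

A vs B: 9–5
A vs C: 8–6
A vs D: 11–3
A beats every other candidate.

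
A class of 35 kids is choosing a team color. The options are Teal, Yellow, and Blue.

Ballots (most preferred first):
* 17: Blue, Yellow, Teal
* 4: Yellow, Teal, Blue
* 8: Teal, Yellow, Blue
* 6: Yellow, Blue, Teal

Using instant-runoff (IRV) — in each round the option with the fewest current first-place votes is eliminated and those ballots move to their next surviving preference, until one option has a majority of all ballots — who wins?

Yellow

Round 1: Teal 8, Yellow 10, Blue 17. Teal eliminated.
Round 2: Yellow 18, Blue 17. Yellow has a majority (≥18).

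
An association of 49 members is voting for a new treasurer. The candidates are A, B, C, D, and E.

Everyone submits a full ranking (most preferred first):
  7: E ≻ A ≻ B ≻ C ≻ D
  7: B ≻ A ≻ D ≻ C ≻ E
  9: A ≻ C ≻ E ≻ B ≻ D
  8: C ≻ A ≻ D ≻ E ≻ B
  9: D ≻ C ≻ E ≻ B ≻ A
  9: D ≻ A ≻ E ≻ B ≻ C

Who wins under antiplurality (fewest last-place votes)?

Last-place votes: A 9, B 8, C 9, D 16, E 7.

E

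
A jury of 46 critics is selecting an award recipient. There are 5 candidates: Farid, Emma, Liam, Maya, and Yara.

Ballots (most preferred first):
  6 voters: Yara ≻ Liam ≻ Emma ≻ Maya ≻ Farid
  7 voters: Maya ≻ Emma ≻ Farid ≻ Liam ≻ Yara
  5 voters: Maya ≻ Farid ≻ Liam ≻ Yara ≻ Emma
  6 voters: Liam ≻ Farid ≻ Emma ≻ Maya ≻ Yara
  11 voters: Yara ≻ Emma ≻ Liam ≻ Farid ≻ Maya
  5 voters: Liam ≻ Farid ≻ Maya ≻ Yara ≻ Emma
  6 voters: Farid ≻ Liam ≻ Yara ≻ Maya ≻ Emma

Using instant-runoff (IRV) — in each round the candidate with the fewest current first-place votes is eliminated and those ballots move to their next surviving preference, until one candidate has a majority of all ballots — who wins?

Round 1: Farid 6, Emma 0, Liam 11, Maya 12, Yara 17. Emma eliminated.
Round 2: Farid 6, Liam 11, Maya 12, Yara 17. Farid eliminated.
Round 3: Liam 17, Maya 12, Yara 17. Maya eliminated.
Round 4: Liam 29, Yara 17. Liam has a majority (≥24).

Liam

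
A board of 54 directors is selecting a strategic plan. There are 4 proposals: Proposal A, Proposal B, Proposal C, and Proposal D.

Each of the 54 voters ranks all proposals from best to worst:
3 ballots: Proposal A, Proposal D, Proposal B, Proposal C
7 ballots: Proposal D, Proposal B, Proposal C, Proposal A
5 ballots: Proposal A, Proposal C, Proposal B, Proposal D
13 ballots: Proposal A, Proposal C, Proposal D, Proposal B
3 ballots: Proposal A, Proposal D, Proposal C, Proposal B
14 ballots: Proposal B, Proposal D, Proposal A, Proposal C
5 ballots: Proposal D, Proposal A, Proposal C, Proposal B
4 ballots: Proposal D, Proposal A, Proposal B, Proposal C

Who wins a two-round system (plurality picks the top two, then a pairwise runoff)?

Proposal D

Round 1 first-place votes: Proposal A 24, Proposal B 14, Proposal C 0, Proposal D 16. Proposal A and Proposal D advance.
Runoff: Proposal A is ranked above Proposal D on 24 ballots, Proposal D above Proposal A on 30.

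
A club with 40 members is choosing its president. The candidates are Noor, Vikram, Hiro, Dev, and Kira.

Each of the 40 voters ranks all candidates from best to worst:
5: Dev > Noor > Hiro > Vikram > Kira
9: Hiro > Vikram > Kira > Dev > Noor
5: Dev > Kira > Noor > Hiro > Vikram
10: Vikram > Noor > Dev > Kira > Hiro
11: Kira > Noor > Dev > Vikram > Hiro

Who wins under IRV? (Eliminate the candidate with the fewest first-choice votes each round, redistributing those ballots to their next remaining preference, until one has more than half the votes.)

Round 1: Noor 0, Vikram 10, Hiro 9, Dev 10, Kira 11. Noor eliminated.
Round 2: Vikram 10, Hiro 9, Dev 10, Kira 11. Hiro eliminated.
Round 3: Vikram 19, Dev 10, Kira 11. Dev eliminated.
Round 4: Vikram 24, Kira 16. Vikram has a majority (≥21).

Vikram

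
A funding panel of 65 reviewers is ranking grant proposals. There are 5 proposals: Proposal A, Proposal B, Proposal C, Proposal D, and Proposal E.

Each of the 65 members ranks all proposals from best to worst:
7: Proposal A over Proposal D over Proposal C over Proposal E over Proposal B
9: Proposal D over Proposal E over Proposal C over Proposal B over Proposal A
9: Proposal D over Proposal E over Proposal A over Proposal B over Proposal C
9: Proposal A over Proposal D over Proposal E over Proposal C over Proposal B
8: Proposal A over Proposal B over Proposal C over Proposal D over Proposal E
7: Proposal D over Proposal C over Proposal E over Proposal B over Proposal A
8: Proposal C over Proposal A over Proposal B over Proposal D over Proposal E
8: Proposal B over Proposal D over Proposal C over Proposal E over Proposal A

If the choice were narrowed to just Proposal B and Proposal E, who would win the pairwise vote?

Proposal E

Proposal B is ranked above Proposal E on 24 ballots; Proposal E above Proposal B on 41.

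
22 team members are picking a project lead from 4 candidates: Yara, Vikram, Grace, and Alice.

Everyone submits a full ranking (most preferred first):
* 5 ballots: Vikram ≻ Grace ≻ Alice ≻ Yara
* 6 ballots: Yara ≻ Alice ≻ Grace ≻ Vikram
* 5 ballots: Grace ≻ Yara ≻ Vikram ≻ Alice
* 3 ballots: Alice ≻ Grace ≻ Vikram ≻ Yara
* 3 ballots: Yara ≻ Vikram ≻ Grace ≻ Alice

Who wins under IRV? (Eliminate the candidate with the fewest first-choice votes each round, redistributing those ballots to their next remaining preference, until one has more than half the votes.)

Grace

Round 1: Yara 9, Vikram 5, Grace 5, Alice 3. Alice eliminated.
Round 2: Yara 9, Vikram 5, Grace 8. Vikram eliminated.
Round 3: Yara 9, Grace 13. Grace has a majority (≥12).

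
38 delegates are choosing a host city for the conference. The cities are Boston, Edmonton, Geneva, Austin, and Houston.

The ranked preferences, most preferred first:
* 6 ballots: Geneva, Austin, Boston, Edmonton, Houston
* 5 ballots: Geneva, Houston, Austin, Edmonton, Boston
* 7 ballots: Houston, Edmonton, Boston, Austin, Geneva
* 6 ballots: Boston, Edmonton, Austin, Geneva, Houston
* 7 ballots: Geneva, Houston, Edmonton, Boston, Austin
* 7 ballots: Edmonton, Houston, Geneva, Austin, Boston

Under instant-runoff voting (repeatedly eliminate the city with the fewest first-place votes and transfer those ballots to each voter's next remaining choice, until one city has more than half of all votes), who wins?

Round 1: Boston 6, Edmonton 7, Geneva 18, Austin 0, Houston 7. Austin eliminated.
Round 2: Boston 6, Edmonton 7, Geneva 18, Houston 7. Boston eliminated.
Round 3: Edmonton 13, Geneva 18, Houston 7. Houston eliminated.
Round 4: Edmonton 20, Geneva 18. Edmonton has a majority (≥20).

Edmonton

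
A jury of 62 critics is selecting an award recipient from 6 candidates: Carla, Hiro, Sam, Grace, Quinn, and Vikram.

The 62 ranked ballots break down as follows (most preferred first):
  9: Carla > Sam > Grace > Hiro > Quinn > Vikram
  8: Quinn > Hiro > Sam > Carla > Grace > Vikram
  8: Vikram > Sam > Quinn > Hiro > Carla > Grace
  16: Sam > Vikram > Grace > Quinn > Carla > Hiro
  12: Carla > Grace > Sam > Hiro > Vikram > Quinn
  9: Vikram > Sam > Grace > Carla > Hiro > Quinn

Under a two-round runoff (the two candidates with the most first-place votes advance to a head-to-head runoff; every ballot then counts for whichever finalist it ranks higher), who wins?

Vikram

Round 1 first-place votes: Carla 21, Hiro 0, Sam 16, Grace 0, Quinn 8, Vikram 17. Carla and Vikram advance.
Runoff: Carla is ranked above Vikram on 29 ballots, Vikram above Carla on 33.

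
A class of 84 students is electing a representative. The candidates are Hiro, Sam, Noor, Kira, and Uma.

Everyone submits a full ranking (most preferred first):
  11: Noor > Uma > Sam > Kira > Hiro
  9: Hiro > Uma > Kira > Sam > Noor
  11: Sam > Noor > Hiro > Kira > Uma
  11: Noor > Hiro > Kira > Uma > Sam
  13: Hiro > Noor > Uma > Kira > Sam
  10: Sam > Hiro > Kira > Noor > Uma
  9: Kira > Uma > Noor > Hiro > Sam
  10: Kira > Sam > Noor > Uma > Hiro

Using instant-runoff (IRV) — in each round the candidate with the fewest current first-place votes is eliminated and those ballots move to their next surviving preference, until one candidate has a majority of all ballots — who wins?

Noor

Round 1: Hiro 22, Sam 21, Noor 22, Kira 19, Uma 0. Uma eliminated.
Round 2: Hiro 22, Sam 21, Noor 22, Kira 19. Kira eliminated.
Round 3: Hiro 22, Sam 31, Noor 31. Hiro eliminated.
Round 4: Sam 40, Noor 44. Noor has a majority (≥43).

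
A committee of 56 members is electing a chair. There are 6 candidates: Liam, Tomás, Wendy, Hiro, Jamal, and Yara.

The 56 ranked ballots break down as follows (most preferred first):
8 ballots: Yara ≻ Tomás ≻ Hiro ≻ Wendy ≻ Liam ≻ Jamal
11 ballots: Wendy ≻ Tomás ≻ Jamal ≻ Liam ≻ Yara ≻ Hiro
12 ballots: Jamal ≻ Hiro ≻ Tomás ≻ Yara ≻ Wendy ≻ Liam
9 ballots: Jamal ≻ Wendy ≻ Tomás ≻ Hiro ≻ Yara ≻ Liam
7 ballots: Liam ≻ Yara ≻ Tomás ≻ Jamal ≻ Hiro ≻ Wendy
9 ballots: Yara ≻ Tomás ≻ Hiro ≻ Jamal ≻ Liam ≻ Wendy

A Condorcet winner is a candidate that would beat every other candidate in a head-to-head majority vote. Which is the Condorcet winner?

Tomás vs Liam: 49–7
Tomás vs Wendy: 36–20
Tomás vs Hiro: 44–12
Tomás vs Jamal: 35–21
Tomás vs Yara: 32–24
Tomás beats every other candidate.

Tomás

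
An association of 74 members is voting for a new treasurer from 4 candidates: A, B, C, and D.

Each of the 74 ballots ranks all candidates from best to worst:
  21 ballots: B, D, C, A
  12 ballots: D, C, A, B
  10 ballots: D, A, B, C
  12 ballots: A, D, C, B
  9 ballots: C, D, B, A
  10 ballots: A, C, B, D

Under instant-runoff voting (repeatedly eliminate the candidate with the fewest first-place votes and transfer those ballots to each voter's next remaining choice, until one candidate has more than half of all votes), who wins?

Round 1: A 22, B 21, C 9, D 22. C eliminated.
Round 2: A 22, B 21, D 31. B eliminated.
Round 3: A 22, D 52. D has a majority (≥38).

D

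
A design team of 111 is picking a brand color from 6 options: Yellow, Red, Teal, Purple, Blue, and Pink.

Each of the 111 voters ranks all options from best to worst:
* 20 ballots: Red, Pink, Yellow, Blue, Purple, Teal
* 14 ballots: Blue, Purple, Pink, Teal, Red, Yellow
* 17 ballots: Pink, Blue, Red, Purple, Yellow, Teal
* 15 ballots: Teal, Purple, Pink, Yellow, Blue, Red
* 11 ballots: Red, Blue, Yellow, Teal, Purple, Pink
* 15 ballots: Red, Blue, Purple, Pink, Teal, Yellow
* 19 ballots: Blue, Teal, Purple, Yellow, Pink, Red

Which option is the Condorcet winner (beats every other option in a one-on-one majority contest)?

Blue vs Yellow: 76–35
Blue vs Red: 65–46
Blue vs Teal: 96–15
Blue vs Purple: 96–15
Blue vs Pink: 59–52
Blue beats every other option.

Blue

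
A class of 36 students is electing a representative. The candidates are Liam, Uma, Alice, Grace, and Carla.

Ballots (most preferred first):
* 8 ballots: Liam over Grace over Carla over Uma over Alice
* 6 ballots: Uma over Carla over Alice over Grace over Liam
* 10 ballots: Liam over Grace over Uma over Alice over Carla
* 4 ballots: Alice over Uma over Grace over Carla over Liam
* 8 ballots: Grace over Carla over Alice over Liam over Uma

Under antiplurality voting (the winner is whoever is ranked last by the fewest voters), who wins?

Grace

Last-place votes: Liam 10, Uma 8, Alice 8, Grace 0, Carla 10.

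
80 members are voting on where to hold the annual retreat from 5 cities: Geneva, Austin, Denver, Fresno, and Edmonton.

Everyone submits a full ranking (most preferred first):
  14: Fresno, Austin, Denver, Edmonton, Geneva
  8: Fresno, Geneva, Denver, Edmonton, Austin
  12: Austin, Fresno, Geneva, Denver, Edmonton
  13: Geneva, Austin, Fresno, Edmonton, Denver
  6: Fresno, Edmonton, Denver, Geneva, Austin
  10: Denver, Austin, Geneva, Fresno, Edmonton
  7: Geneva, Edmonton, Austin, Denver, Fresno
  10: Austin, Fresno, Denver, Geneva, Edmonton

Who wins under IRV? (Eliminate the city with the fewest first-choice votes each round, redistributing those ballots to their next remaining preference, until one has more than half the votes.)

Round 1: Geneva 20, Austin 22, Denver 10, Fresno 28, Edmonton 0. Edmonton eliminated.
Round 2: Geneva 20, Austin 22, Denver 10, Fresno 28. Denver eliminated.
Round 3: Geneva 20, Austin 32, Fresno 28. Geneva eliminated.
Round 4: Austin 52, Fresno 28. Austin has a majority (≥41).

Austin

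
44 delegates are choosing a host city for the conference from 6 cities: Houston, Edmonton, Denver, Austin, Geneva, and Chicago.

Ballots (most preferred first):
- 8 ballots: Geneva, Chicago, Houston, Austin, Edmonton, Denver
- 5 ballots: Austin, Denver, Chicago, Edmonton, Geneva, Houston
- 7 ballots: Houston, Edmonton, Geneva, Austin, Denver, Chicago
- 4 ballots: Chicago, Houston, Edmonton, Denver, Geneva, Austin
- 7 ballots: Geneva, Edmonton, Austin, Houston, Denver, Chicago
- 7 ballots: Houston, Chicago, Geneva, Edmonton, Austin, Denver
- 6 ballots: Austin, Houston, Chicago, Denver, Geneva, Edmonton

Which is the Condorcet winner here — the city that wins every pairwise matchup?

Houston vs Edmonton: 32–12
Houston vs Denver: 39–5
Houston vs Austin: 26–18
Houston vs Geneva: 24–20
Houston vs Chicago: 27–17
Houston beats every other city.

Houston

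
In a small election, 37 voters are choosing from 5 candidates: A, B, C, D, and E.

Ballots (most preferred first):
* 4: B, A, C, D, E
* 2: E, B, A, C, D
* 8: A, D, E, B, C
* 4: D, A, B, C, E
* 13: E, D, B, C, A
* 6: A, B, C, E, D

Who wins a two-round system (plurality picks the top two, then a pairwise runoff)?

A

Round 1 first-place votes: A 14, B 4, C 0, D 4, E 15. E and A advance.
Runoff: E is ranked above A on 15 ballots, A above E on 22.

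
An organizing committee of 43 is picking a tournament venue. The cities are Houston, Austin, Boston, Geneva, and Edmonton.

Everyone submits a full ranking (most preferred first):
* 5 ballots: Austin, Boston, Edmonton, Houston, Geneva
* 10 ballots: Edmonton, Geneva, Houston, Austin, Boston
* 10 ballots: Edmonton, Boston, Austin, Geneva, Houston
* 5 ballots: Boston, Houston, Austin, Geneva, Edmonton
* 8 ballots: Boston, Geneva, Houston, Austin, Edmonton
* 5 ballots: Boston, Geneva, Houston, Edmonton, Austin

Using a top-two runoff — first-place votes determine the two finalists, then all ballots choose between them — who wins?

Boston

Round 1 first-place votes: Houston 0, Austin 5, Boston 18, Geneva 0, Edmonton 20. Edmonton and Boston advance.
Runoff: Edmonton is ranked above Boston on 20 ballots, Boston above Edmonton on 23.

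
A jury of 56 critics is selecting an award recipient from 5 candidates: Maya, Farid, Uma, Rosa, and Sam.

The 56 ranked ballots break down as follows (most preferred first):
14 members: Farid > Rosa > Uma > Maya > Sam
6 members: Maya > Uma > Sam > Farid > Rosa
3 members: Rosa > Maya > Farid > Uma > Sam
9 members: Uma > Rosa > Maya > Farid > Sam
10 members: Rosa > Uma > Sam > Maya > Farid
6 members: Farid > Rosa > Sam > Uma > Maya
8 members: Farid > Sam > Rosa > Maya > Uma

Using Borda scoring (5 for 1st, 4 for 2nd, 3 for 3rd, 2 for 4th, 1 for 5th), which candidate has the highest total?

Maya: 14×2 + 6×5 + 3×4 + 9×3 + 10×2 + 6×1 + 8×2 = 139
Farid: 14×5 + 6×2 + 3×3 + 9×2 + 10×1 + 6×5 + 8×5 = 189
Uma: 14×3 + 6×4 + 3×2 + 9×5 + 10×4 + 6×2 + 8×1 = 177
Rosa: 14×4 + 6×1 + 3×5 + 9×4 + 10×5 + 6×4 + 8×3 = 211
Sam: 14×1 + 6×3 + 3×1 + 9×1 + 10×3 + 6×3 + 8×4 = 124

Rosa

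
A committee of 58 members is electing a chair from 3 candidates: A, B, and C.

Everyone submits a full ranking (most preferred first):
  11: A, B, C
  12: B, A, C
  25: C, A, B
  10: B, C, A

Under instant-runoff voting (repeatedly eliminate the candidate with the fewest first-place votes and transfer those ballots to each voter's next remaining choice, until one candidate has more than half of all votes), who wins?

Round 1: A 11, B 22, C 25. A eliminated.
Round 2: B 33, C 25. B has a majority (≥30).

B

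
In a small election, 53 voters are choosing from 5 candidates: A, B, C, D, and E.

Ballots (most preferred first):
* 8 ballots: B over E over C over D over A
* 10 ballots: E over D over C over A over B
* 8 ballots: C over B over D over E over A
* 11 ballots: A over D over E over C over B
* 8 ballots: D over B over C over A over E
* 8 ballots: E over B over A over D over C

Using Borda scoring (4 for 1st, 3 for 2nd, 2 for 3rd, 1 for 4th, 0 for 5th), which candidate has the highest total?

D

A: 8×0 + 10×1 + 8×0 + 11×4 + 8×1 + 8×2 = 78
B: 8×4 + 10×0 + 8×3 + 11×0 + 8×3 + 8×3 = 104
C: 8×2 + 10×2 + 8×4 + 11×1 + 8×2 + 8×0 = 95
D: 8×1 + 10×3 + 8×2 + 11×3 + 8×4 + 8×1 = 127
E: 8×3 + 10×4 + 8×1 + 11×2 + 8×0 + 8×4 = 126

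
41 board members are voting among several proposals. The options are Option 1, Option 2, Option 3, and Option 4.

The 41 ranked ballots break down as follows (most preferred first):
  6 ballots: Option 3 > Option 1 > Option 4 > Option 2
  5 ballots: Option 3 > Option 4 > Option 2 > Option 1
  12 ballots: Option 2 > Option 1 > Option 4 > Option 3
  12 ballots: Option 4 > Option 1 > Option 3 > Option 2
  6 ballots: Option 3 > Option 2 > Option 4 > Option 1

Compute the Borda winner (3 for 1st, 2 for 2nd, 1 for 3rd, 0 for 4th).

Option 1: 6×2 + 5×0 + 12×2 + 12×2 + 6×0 = 60
Option 2: 6×0 + 5×1 + 12×3 + 12×0 + 6×2 = 53
Option 3: 6×3 + 5×3 + 12×0 + 12×1 + 6×3 = 63
Option 4: 6×1 + 5×2 + 12×1 + 12×3 + 6×1 = 70

Option 4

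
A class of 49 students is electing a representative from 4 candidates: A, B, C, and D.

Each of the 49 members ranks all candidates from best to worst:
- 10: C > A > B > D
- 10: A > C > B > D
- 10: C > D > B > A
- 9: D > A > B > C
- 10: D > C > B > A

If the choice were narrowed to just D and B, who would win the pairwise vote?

D

D is ranked above B on 29 ballots; B above D on 20.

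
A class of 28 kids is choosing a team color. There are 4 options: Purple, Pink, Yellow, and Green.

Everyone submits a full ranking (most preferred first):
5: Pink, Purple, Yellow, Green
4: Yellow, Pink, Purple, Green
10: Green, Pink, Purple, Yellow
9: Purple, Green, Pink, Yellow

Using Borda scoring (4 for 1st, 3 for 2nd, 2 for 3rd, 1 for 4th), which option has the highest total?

Pink

Purple: 5×3 + 4×2 + 10×2 + 9×4 = 79
Pink: 5×4 + 4×3 + 10×3 + 9×2 = 80
Yellow: 5×2 + 4×4 + 10×1 + 9×1 = 45
Green: 5×1 + 4×1 + 10×4 + 9×3 = 76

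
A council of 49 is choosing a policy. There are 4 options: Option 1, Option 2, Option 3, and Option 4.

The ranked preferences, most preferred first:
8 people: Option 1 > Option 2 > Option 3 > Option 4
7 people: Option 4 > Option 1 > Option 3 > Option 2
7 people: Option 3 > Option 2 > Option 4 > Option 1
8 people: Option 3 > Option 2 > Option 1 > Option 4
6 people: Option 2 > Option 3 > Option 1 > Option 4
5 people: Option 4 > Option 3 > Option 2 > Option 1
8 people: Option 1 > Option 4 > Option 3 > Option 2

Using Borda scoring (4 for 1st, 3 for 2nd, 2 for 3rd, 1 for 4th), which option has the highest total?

Option 3

Option 1: 8×4 + 7×3 + 7×1 + 8×2 + 6×2 + 5×1 + 8×4 = 125
Option 2: 8×3 + 7×1 + 7×3 + 8×3 + 6×4 + 5×2 + 8×1 = 118
Option 3: 8×2 + 7×2 + 7×4 + 8×4 + 6×3 + 5×3 + 8×2 = 139
Option 4: 8×1 + 7×4 + 7×2 + 8×1 + 6×1 + 5×4 + 8×3 = 108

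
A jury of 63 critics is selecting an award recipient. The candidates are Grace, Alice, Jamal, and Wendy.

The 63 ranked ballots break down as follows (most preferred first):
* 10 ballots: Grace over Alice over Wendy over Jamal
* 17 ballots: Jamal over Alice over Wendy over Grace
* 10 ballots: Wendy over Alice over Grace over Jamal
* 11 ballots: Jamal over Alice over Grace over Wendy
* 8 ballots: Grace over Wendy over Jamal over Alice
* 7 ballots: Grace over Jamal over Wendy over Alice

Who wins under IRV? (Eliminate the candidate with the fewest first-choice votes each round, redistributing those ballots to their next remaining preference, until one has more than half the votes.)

Round 1: Grace 25, Alice 0, Jamal 28, Wendy 10. Alice eliminated.
Round 2: Grace 25, Jamal 28, Wendy 10. Wendy eliminated.
Round 3: Grace 35, Jamal 28. Grace has a majority (≥32).

Grace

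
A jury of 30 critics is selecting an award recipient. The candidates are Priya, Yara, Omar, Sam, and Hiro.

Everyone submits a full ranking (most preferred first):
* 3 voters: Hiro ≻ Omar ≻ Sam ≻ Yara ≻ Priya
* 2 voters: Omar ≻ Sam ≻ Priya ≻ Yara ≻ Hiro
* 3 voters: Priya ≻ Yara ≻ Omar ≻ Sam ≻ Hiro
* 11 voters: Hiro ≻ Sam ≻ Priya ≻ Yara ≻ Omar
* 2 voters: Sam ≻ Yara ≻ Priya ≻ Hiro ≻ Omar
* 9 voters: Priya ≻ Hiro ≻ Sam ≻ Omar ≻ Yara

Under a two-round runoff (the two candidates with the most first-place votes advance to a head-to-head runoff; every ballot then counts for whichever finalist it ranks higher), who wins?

Round 1 first-place votes: Priya 12, Yara 0, Omar 2, Sam 2, Hiro 14. Hiro and Priya advance.
Runoff: Hiro is ranked above Priya on 14 ballots, Priya above Hiro on 16.

Priya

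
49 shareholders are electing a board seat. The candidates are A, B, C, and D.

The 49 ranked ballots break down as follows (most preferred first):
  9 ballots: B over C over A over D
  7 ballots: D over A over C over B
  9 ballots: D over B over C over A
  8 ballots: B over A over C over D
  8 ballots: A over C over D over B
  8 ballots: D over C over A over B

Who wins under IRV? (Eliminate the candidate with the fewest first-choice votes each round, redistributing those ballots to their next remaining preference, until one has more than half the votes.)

D

Round 1: A 8, B 17, C 0, D 24. C eliminated.
Round 2: A 8, B 17, D 24. A eliminated.
Round 3: B 17, D 32. D has a majority (≥25).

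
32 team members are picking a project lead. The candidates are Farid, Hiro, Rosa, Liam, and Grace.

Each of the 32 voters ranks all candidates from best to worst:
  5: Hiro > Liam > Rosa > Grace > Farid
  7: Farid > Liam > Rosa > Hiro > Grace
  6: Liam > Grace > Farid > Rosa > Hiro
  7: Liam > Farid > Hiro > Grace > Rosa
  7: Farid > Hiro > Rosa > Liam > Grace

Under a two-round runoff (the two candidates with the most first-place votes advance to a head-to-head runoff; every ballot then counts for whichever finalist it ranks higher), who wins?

Liam

Round 1 first-place votes: Farid 14, Hiro 5, Rosa 0, Liam 13, Grace 0. Farid and Liam advance.
Runoff: Farid is ranked above Liam on 14 ballots, Liam above Farid on 18.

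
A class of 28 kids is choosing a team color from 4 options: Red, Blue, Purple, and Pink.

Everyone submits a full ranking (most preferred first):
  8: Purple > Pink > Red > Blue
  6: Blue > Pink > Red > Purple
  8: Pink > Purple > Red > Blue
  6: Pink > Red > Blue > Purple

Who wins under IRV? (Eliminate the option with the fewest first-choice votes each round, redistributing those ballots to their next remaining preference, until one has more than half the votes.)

Round 1: Red 0, Blue 6, Purple 8, Pink 14. Red eliminated.
Round 2: Blue 6, Purple 8, Pink 14. Blue eliminated.
Round 3: Purple 8, Pink 20. Pink has a majority (≥15).

Pink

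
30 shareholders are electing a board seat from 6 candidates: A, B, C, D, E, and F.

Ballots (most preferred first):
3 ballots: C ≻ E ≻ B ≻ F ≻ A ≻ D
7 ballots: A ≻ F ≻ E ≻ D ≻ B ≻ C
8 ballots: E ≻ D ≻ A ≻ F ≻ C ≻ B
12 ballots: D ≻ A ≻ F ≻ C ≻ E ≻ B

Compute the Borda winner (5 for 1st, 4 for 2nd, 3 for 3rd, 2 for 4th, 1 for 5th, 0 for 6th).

A: 3×1 + 7×5 + 8×3 + 12×4 = 110
B: 3×3 + 7×1 + 8×0 + 12×0 = 16
C: 3×5 + 7×0 + 8×1 + 12×2 = 47
D: 3×0 + 7×2 + 8×4 + 12×5 = 106
E: 3×4 + 7×3 + 8×5 + 12×1 = 85
F: 3×2 + 7×4 + 8×2 + 12×3 = 86

A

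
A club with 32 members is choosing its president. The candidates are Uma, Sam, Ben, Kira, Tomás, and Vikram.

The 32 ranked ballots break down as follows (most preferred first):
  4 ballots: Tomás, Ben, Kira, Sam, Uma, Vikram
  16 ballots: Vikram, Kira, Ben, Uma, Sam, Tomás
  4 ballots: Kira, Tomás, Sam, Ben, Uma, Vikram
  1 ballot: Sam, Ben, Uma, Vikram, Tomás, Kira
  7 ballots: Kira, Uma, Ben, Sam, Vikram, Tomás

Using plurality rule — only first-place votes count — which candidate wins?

Vikram

First-place votes: Uma 0, Sam 1, Ben 0, Kira 11, Tomás 4, Vikram 16.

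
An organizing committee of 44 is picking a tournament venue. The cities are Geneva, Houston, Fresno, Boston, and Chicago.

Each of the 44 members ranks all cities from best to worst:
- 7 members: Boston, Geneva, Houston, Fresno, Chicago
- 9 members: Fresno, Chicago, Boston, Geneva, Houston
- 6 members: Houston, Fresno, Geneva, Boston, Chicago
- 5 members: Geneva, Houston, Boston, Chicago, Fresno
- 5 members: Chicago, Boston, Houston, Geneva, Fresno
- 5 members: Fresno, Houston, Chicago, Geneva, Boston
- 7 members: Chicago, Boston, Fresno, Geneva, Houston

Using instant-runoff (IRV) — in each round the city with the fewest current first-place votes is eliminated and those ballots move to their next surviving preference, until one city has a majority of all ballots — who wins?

Houston

Round 1: Geneva 5, Houston 6, Fresno 14, Boston 7, Chicago 12. Geneva eliminated.
Round 2: Houston 11, Fresno 14, Boston 7, Chicago 12. Boston eliminated.
Round 3: Houston 18, Fresno 14, Chicago 12. Chicago eliminated.
Round 4: Houston 23, Fresno 21. Houston has a majority (≥23).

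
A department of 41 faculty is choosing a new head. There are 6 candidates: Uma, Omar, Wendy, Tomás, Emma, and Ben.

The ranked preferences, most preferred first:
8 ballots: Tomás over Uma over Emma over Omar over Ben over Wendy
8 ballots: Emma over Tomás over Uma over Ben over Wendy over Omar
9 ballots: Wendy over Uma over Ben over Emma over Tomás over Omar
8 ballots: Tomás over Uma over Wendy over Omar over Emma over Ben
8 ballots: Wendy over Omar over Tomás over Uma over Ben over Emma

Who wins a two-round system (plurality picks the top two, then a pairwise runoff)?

Tomás

Round 1 first-place votes: Uma 0, Omar 0, Wendy 17, Tomás 16, Emma 8, Ben 0. Wendy and Tomás advance.
Runoff: Wendy is ranked above Tomás on 17 ballots, Tomás above Wendy on 24.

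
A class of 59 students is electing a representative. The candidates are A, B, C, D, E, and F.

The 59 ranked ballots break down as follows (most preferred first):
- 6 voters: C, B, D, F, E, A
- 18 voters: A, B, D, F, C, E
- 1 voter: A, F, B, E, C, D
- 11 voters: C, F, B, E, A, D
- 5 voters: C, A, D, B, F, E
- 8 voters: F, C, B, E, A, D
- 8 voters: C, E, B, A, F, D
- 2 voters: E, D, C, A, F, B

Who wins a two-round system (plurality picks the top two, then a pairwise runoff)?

C

Round 1 first-place votes: A 19, B 0, C 30, D 0, E 2, F 8. C and A advance.
Runoff: C is ranked above A on 40 ballots, A above C on 19.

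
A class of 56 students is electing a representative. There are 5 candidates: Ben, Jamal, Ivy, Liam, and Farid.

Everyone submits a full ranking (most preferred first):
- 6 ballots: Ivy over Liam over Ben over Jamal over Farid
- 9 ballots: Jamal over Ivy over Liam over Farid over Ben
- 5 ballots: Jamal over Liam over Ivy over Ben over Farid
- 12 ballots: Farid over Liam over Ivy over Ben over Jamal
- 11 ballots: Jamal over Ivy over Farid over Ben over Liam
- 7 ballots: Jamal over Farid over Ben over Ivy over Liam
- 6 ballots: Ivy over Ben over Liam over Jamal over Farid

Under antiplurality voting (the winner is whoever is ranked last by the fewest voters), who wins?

Last-place votes: Ben 9, Jamal 12, Ivy 0, Liam 18, Farid 17.

Ivy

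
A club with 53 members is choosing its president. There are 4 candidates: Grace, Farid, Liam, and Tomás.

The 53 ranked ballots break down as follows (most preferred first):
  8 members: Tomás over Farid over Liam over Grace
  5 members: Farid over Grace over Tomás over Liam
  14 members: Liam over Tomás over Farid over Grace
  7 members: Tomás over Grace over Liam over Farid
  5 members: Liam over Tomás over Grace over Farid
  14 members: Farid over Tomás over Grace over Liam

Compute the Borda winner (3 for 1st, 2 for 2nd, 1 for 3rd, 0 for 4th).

Tomás

Grace: 8×0 + 5×2 + 14×0 + 7×2 + 5×1 + 14×1 = 43
Farid: 8×2 + 5×3 + 14×1 + 7×0 + 5×0 + 14×3 = 87
Liam: 8×1 + 5×0 + 14×3 + 7×1 + 5×3 + 14×0 = 72
Tomás: 8×3 + 5×1 + 14×2 + 7×3 + 5×2 + 14×2 = 116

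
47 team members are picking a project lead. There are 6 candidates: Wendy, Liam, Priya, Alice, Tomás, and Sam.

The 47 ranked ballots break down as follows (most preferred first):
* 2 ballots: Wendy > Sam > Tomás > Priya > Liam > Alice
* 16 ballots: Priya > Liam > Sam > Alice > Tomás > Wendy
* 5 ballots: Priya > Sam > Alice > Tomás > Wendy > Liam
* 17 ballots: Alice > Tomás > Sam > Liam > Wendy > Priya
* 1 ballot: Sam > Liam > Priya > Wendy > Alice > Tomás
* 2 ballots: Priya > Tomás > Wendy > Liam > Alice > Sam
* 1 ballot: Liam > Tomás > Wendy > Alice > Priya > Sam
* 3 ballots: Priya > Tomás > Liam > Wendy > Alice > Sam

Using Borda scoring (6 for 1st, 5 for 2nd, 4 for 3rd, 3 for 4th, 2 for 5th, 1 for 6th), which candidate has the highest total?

Wendy: 2×6 + 16×1 + 5×2 + 17×2 + 1×3 + 2×4 + 1×4 + 3×3 = 96
Liam: 2×2 + 16×5 + 5×1 + 17×3 + 1×5 + 2×3 + 1×6 + 3×4 = 169
Priya: 2×3 + 16×6 + 5×6 + 17×1 + 1×4 + 2×6 + 1×2 + 3×6 = 185
Alice: 2×1 + 16×3 + 5×4 + 17×6 + 1×2 + 2×2 + 1×3 + 3×2 = 187
Tomás: 2×4 + 16×2 + 5×3 + 17×5 + 1×1 + 2×5 + 1×5 + 3×5 = 171
Sam: 2×5 + 16×4 + 5×5 + 17×4 + 1×6 + 2×1 + 1×1 + 3×1 = 179

Alice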